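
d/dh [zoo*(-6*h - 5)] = zoo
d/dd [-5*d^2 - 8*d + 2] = -10*d - 8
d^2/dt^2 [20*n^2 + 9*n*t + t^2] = 2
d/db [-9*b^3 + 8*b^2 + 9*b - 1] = -27*b^2 + 16*b + 9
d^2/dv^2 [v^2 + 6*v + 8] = 2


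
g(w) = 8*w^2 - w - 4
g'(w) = 16*w - 1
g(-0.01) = -3.99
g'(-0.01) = -1.16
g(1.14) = 5.26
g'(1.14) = 17.24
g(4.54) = 156.35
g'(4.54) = 71.64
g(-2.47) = 47.28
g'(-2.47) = -40.52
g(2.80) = 55.92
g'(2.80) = 43.80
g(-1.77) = 22.83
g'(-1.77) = -29.32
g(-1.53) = 16.26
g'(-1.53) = -25.48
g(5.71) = 251.12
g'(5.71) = 90.36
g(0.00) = -4.00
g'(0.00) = -1.00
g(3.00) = 65.00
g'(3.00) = 47.00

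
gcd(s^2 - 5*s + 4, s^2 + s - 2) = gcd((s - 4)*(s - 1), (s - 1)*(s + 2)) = s - 1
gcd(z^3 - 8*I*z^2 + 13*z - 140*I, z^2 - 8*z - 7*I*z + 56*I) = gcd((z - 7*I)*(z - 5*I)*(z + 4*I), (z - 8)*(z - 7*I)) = z - 7*I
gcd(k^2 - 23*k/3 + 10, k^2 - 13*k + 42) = k - 6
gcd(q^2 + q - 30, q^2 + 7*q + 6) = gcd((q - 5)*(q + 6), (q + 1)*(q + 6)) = q + 6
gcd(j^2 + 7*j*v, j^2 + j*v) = j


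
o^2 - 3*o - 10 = (o - 5)*(o + 2)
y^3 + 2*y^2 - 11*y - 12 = (y - 3)*(y + 1)*(y + 4)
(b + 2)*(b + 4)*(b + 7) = b^3 + 13*b^2 + 50*b + 56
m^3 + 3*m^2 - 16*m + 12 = (m - 2)*(m - 1)*(m + 6)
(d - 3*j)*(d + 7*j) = d^2 + 4*d*j - 21*j^2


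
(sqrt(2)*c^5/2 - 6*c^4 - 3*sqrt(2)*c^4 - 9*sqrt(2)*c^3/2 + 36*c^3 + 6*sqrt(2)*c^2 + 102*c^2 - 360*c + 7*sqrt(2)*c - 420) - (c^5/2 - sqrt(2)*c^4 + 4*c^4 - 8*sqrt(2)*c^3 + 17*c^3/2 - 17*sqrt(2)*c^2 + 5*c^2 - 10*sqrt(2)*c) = -c^5/2 + sqrt(2)*c^5/2 - 10*c^4 - 2*sqrt(2)*c^4 + 7*sqrt(2)*c^3/2 + 55*c^3/2 + 23*sqrt(2)*c^2 + 97*c^2 - 360*c + 17*sqrt(2)*c - 420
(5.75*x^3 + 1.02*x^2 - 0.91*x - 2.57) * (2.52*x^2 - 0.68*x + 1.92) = 14.49*x^5 - 1.3396*x^4 + 8.0532*x^3 - 3.8992*x^2 + 0.000399999999999956*x - 4.9344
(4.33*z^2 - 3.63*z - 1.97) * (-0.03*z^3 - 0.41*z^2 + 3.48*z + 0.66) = -0.1299*z^5 - 1.6664*z^4 + 16.6158*z^3 - 8.9669*z^2 - 9.2514*z - 1.3002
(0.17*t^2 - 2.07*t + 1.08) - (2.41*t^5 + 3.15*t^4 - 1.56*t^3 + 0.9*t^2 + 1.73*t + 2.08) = -2.41*t^5 - 3.15*t^4 + 1.56*t^3 - 0.73*t^2 - 3.8*t - 1.0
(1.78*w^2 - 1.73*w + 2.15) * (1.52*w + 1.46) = 2.7056*w^3 - 0.0308000000000002*w^2 + 0.7422*w + 3.139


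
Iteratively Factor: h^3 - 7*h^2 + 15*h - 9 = (h - 1)*(h^2 - 6*h + 9) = (h - 3)*(h - 1)*(h - 3)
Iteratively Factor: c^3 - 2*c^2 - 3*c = (c - 3)*(c^2 + c) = c*(c - 3)*(c + 1)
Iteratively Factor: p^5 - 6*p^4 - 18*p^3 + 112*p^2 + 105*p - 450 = (p - 5)*(p^4 - p^3 - 23*p^2 - 3*p + 90) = (p - 5)^2*(p^3 + 4*p^2 - 3*p - 18) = (p - 5)^2*(p + 3)*(p^2 + p - 6) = (p - 5)^2*(p + 3)^2*(p - 2)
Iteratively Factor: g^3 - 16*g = (g + 4)*(g^2 - 4*g) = g*(g + 4)*(g - 4)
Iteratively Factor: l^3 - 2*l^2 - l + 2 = (l - 2)*(l^2 - 1) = (l - 2)*(l - 1)*(l + 1)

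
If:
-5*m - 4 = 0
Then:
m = -4/5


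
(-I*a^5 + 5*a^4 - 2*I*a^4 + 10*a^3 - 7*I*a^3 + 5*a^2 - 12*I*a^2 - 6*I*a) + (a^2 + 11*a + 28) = -I*a^5 + 5*a^4 - 2*I*a^4 + 10*a^3 - 7*I*a^3 + 6*a^2 - 12*I*a^2 + 11*a - 6*I*a + 28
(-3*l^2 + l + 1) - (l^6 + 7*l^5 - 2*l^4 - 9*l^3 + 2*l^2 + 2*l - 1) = -l^6 - 7*l^5 + 2*l^4 + 9*l^3 - 5*l^2 - l + 2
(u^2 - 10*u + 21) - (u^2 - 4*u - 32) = 53 - 6*u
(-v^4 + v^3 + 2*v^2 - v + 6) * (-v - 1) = v^5 - 3*v^3 - v^2 - 5*v - 6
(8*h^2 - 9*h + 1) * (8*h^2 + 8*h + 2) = 64*h^4 - 8*h^3 - 48*h^2 - 10*h + 2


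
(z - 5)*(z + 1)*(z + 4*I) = z^3 - 4*z^2 + 4*I*z^2 - 5*z - 16*I*z - 20*I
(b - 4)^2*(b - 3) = b^3 - 11*b^2 + 40*b - 48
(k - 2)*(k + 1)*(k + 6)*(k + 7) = k^4 + 12*k^3 + 27*k^2 - 68*k - 84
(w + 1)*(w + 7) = w^2 + 8*w + 7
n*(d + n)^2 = d^2*n + 2*d*n^2 + n^3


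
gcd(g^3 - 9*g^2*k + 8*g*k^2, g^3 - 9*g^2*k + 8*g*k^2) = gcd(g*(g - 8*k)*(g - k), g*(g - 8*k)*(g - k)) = g^3 - 9*g^2*k + 8*g*k^2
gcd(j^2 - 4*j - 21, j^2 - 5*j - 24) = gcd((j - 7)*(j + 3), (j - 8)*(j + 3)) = j + 3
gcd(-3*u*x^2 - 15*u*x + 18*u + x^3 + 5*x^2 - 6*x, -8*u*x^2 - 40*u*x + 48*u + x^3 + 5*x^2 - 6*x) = x^2 + 5*x - 6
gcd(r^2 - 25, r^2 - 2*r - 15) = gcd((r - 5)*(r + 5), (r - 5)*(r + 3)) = r - 5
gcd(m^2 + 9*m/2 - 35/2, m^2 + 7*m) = m + 7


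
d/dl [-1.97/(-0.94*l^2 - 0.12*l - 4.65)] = (-3.7036*l - 0.2364)/(0.94*l^2 + 0.12*l + 4.65)^2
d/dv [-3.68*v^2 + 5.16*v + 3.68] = 5.16 - 7.36*v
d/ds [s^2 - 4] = 2*s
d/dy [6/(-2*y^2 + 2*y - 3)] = 12*(2*y - 1)/(2*y^2 - 2*y + 3)^2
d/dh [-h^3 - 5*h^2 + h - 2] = -3*h^2 - 10*h + 1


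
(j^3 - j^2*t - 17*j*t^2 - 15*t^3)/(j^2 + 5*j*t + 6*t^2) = (j^2 - 4*j*t - 5*t^2)/(j + 2*t)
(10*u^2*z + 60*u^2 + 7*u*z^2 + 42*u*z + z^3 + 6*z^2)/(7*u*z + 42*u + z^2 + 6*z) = (10*u^2 + 7*u*z + z^2)/(7*u + z)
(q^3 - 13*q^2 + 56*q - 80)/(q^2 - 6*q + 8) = (q^2 - 9*q + 20)/(q - 2)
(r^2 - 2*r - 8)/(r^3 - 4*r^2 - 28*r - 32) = (r - 4)/(r^2 - 6*r - 16)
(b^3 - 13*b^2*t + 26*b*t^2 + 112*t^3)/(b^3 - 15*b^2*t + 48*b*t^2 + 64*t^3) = (-b^2 + 5*b*t + 14*t^2)/(-b^2 + 7*b*t + 8*t^2)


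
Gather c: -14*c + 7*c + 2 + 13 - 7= 8 - 7*c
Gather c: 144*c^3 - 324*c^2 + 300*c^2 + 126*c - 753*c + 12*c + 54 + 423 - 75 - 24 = 144*c^3 - 24*c^2 - 615*c + 378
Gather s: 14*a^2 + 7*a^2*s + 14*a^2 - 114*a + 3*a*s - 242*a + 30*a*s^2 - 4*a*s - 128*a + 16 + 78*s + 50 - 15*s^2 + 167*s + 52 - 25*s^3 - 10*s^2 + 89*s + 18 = 28*a^2 - 484*a - 25*s^3 + s^2*(30*a - 25) + s*(7*a^2 - a + 334) + 136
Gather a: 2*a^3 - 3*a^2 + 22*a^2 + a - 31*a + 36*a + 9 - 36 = 2*a^3 + 19*a^2 + 6*a - 27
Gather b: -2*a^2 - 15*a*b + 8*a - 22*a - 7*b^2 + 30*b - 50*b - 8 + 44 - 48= -2*a^2 - 14*a - 7*b^2 + b*(-15*a - 20) - 12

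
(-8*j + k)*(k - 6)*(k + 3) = -8*j*k^2 + 24*j*k + 144*j + k^3 - 3*k^2 - 18*k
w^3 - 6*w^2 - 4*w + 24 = (w - 6)*(w - 2)*(w + 2)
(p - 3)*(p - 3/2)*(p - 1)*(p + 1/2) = p^4 - 5*p^3 + 25*p^2/4 - 9/4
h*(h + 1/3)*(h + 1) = h^3 + 4*h^2/3 + h/3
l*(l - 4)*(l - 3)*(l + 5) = l^4 - 2*l^3 - 23*l^2 + 60*l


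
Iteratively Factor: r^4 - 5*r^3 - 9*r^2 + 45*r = (r)*(r^3 - 5*r^2 - 9*r + 45) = r*(r + 3)*(r^2 - 8*r + 15) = r*(r - 5)*(r + 3)*(r - 3)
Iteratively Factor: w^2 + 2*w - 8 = (w + 4)*(w - 2)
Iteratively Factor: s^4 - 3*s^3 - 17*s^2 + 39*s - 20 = (s - 1)*(s^3 - 2*s^2 - 19*s + 20) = (s - 1)*(s + 4)*(s^2 - 6*s + 5) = (s - 1)^2*(s + 4)*(s - 5)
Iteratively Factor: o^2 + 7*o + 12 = (o + 4)*(o + 3)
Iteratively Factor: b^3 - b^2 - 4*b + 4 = (b + 2)*(b^2 - 3*b + 2) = (b - 1)*(b + 2)*(b - 2)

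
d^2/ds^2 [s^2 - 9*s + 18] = 2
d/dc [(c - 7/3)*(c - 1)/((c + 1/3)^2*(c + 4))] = 3*(-9*c^3 + 63*c^2 + 81*c - 215)/(27*c^5 + 243*c^4 + 657*c^3 + 505*c^2 + 152*c + 16)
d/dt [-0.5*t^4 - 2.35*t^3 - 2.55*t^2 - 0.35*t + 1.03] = -2.0*t^3 - 7.05*t^2 - 5.1*t - 0.35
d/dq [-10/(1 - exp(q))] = -5/(2*sinh(q/2)^2)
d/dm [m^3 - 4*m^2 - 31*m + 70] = 3*m^2 - 8*m - 31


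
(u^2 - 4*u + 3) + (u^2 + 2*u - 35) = 2*u^2 - 2*u - 32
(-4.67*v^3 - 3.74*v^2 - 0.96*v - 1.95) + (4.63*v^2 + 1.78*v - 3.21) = -4.67*v^3 + 0.89*v^2 + 0.82*v - 5.16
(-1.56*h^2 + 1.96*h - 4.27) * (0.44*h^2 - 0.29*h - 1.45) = -0.6864*h^4 + 1.3148*h^3 - 0.1852*h^2 - 1.6037*h + 6.1915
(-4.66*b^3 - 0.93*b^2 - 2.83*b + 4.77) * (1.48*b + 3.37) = -6.8968*b^4 - 17.0806*b^3 - 7.3225*b^2 - 2.4775*b + 16.0749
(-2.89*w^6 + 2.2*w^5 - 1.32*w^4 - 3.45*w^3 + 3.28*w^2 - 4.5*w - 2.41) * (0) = 0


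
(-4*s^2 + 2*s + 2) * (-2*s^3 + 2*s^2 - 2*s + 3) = 8*s^5 - 12*s^4 + 8*s^3 - 12*s^2 + 2*s + 6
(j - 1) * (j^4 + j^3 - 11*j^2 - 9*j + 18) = j^5 - 12*j^3 + 2*j^2 + 27*j - 18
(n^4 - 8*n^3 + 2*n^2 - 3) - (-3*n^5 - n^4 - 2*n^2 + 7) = 3*n^5 + 2*n^4 - 8*n^3 + 4*n^2 - 10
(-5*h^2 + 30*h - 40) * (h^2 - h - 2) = -5*h^4 + 35*h^3 - 60*h^2 - 20*h + 80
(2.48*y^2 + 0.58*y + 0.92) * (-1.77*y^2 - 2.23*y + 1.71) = -4.3896*y^4 - 6.557*y^3 + 1.319*y^2 - 1.0598*y + 1.5732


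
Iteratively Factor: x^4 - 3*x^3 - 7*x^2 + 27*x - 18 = (x - 1)*(x^3 - 2*x^2 - 9*x + 18) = (x - 1)*(x + 3)*(x^2 - 5*x + 6) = (x - 2)*(x - 1)*(x + 3)*(x - 3)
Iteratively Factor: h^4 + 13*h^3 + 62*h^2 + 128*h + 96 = (h + 4)*(h^3 + 9*h^2 + 26*h + 24) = (h + 3)*(h + 4)*(h^2 + 6*h + 8) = (h + 3)*(h + 4)^2*(h + 2)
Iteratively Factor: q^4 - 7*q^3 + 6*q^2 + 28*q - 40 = (q + 2)*(q^3 - 9*q^2 + 24*q - 20) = (q - 2)*(q + 2)*(q^2 - 7*q + 10) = (q - 2)^2*(q + 2)*(q - 5)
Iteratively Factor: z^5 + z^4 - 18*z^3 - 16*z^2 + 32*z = (z)*(z^4 + z^3 - 18*z^2 - 16*z + 32) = z*(z - 1)*(z^3 + 2*z^2 - 16*z - 32) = z*(z - 4)*(z - 1)*(z^2 + 6*z + 8) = z*(z - 4)*(z - 1)*(z + 2)*(z + 4)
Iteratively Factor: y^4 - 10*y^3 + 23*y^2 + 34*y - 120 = (y + 2)*(y^3 - 12*y^2 + 47*y - 60) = (y - 3)*(y + 2)*(y^2 - 9*y + 20) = (y - 4)*(y - 3)*(y + 2)*(y - 5)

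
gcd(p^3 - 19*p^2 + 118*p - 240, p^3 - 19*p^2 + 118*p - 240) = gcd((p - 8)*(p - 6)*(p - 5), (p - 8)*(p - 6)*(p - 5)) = p^3 - 19*p^2 + 118*p - 240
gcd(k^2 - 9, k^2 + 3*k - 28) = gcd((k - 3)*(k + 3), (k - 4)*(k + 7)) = 1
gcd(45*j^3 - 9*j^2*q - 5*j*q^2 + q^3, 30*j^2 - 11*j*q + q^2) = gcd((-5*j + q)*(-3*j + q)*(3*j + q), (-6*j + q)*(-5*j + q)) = -5*j + q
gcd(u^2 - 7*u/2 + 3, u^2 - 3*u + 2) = u - 2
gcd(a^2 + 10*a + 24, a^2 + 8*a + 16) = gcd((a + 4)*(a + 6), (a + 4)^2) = a + 4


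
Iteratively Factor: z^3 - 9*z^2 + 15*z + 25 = (z - 5)*(z^2 - 4*z - 5) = (z - 5)*(z + 1)*(z - 5)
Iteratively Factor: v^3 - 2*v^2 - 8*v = (v - 4)*(v^2 + 2*v) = (v - 4)*(v + 2)*(v)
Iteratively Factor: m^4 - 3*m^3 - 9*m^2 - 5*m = (m - 5)*(m^3 + 2*m^2 + m) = m*(m - 5)*(m^2 + 2*m + 1) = m*(m - 5)*(m + 1)*(m + 1)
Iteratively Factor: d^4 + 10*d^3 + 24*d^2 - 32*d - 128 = (d + 4)*(d^3 + 6*d^2 - 32) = (d + 4)^2*(d^2 + 2*d - 8) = (d - 2)*(d + 4)^2*(d + 4)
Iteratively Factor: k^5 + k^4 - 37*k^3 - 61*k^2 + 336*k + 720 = (k + 4)*(k^4 - 3*k^3 - 25*k^2 + 39*k + 180) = (k + 3)*(k + 4)*(k^3 - 6*k^2 - 7*k + 60) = (k - 4)*(k + 3)*(k + 4)*(k^2 - 2*k - 15) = (k - 4)*(k + 3)^2*(k + 4)*(k - 5)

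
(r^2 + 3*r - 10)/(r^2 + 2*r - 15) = (r - 2)/(r - 3)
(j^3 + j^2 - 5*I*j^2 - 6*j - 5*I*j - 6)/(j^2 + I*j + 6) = (j^2 + j*(1 - 3*I) - 3*I)/(j + 3*I)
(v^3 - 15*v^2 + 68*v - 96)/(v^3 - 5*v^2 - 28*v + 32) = (v^2 - 7*v + 12)/(v^2 + 3*v - 4)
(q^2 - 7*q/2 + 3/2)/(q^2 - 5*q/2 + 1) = (q - 3)/(q - 2)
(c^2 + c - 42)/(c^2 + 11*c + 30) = (c^2 + c - 42)/(c^2 + 11*c + 30)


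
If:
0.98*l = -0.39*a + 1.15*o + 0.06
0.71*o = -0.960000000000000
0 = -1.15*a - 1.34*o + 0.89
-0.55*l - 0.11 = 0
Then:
No Solution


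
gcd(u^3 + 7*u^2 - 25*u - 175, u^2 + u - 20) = u + 5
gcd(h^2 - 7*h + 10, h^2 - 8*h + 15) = h - 5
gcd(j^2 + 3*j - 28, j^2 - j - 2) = 1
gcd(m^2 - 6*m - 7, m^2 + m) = m + 1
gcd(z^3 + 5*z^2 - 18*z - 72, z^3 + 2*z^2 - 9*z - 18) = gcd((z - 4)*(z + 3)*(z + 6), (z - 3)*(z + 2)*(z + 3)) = z + 3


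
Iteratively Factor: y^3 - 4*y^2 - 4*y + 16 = (y - 4)*(y^2 - 4) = (y - 4)*(y - 2)*(y + 2)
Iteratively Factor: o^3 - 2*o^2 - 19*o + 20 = (o + 4)*(o^2 - 6*o + 5) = (o - 1)*(o + 4)*(o - 5)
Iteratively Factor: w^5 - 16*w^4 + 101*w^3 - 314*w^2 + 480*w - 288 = (w - 4)*(w^4 - 12*w^3 + 53*w^2 - 102*w + 72) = (w - 4)*(w - 2)*(w^3 - 10*w^2 + 33*w - 36) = (w - 4)*(w - 3)*(w - 2)*(w^2 - 7*w + 12) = (w - 4)*(w - 3)^2*(w - 2)*(w - 4)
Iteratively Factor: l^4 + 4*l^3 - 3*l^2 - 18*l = (l)*(l^3 + 4*l^2 - 3*l - 18) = l*(l - 2)*(l^2 + 6*l + 9) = l*(l - 2)*(l + 3)*(l + 3)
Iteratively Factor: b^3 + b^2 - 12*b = (b + 4)*(b^2 - 3*b) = b*(b + 4)*(b - 3)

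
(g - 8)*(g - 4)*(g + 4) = g^3 - 8*g^2 - 16*g + 128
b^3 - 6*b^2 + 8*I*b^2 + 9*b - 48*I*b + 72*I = (b - 3)^2*(b + 8*I)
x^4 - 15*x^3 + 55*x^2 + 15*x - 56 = (x - 8)*(x - 7)*(x - 1)*(x + 1)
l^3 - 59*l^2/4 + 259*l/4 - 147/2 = (l - 7)*(l - 6)*(l - 7/4)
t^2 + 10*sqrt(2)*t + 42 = (t + 3*sqrt(2))*(t + 7*sqrt(2))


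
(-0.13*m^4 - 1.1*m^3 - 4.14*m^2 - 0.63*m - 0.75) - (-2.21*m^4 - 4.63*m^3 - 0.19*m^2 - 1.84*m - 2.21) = 2.08*m^4 + 3.53*m^3 - 3.95*m^2 + 1.21*m + 1.46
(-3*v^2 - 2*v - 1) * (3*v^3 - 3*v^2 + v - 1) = -9*v^5 + 3*v^4 + 4*v^2 + v + 1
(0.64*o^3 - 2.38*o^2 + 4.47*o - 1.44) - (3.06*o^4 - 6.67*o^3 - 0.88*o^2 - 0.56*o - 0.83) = -3.06*o^4 + 7.31*o^3 - 1.5*o^2 + 5.03*o - 0.61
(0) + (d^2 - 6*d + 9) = d^2 - 6*d + 9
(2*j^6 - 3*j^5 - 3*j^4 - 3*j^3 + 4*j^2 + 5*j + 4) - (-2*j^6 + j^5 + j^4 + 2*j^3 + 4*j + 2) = 4*j^6 - 4*j^5 - 4*j^4 - 5*j^3 + 4*j^2 + j + 2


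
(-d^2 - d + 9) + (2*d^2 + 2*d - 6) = d^2 + d + 3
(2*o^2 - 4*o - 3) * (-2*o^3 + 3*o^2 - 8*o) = -4*o^5 + 14*o^4 - 22*o^3 + 23*o^2 + 24*o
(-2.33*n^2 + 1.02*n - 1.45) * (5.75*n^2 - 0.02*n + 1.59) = -13.3975*n^4 + 5.9116*n^3 - 12.0626*n^2 + 1.6508*n - 2.3055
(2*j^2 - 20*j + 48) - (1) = 2*j^2 - 20*j + 47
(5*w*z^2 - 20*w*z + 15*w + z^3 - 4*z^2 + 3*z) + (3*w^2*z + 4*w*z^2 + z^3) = 3*w^2*z + 9*w*z^2 - 20*w*z + 15*w + 2*z^3 - 4*z^2 + 3*z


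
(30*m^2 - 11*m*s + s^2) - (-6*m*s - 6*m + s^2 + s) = 30*m^2 - 5*m*s + 6*m - s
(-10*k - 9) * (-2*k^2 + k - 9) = 20*k^3 + 8*k^2 + 81*k + 81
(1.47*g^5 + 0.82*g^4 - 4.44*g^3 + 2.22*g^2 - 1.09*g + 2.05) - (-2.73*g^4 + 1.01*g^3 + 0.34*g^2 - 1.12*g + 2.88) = 1.47*g^5 + 3.55*g^4 - 5.45*g^3 + 1.88*g^2 + 0.03*g - 0.83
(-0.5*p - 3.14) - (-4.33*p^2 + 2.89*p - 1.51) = 4.33*p^2 - 3.39*p - 1.63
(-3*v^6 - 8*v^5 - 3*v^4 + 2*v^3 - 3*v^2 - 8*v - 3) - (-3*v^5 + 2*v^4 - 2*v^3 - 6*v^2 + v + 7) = -3*v^6 - 5*v^5 - 5*v^4 + 4*v^3 + 3*v^2 - 9*v - 10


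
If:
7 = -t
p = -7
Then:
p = -7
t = -7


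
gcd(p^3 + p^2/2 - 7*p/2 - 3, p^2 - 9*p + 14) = p - 2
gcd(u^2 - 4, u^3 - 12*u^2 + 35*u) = 1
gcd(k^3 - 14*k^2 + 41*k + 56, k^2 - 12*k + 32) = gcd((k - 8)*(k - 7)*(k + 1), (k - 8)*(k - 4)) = k - 8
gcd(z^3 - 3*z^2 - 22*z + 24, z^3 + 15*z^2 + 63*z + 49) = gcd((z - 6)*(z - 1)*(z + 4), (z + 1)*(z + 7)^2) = 1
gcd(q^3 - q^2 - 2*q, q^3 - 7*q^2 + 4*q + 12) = q^2 - q - 2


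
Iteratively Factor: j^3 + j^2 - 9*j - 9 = (j - 3)*(j^2 + 4*j + 3) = (j - 3)*(j + 3)*(j + 1)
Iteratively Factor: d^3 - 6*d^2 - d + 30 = (d - 3)*(d^2 - 3*d - 10) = (d - 3)*(d + 2)*(d - 5)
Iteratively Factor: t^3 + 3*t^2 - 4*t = (t - 1)*(t^2 + 4*t) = t*(t - 1)*(t + 4)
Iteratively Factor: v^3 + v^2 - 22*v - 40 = (v + 2)*(v^2 - v - 20) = (v + 2)*(v + 4)*(v - 5)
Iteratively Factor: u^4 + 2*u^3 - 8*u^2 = (u)*(u^3 + 2*u^2 - 8*u) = u*(u - 2)*(u^2 + 4*u) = u*(u - 2)*(u + 4)*(u)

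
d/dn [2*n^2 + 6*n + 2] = 4*n + 6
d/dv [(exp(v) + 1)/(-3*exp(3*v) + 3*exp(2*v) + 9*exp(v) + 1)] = (-3*(exp(v) + 1)*(-3*exp(2*v) + 2*exp(v) + 3) - 3*exp(3*v) + 3*exp(2*v) + 9*exp(v) + 1)*exp(v)/(-3*exp(3*v) + 3*exp(2*v) + 9*exp(v) + 1)^2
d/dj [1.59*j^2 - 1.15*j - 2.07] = 3.18*j - 1.15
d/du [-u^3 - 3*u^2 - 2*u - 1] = -3*u^2 - 6*u - 2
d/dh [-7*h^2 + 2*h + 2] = 2 - 14*h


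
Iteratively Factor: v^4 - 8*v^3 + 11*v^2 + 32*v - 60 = (v + 2)*(v^3 - 10*v^2 + 31*v - 30) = (v - 5)*(v + 2)*(v^2 - 5*v + 6) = (v - 5)*(v - 2)*(v + 2)*(v - 3)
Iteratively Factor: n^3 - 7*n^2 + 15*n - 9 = (n - 3)*(n^2 - 4*n + 3) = (n - 3)^2*(n - 1)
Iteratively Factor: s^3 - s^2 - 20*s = (s)*(s^2 - s - 20) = s*(s - 5)*(s + 4)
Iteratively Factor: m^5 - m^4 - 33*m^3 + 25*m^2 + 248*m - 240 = (m - 5)*(m^4 + 4*m^3 - 13*m^2 - 40*m + 48) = (m - 5)*(m + 4)*(m^3 - 13*m + 12) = (m - 5)*(m - 1)*(m + 4)*(m^2 + m - 12) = (m - 5)*(m - 3)*(m - 1)*(m + 4)*(m + 4)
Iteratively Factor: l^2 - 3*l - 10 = (l + 2)*(l - 5)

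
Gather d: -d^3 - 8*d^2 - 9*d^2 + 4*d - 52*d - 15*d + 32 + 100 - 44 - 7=-d^3 - 17*d^2 - 63*d + 81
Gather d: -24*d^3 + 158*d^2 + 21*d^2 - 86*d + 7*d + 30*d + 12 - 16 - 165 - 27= -24*d^3 + 179*d^2 - 49*d - 196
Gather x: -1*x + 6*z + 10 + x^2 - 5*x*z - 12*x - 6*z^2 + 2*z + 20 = x^2 + x*(-5*z - 13) - 6*z^2 + 8*z + 30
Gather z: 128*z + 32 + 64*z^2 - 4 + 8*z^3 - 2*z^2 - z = 8*z^3 + 62*z^2 + 127*z + 28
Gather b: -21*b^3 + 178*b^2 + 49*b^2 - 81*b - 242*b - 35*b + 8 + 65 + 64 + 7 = -21*b^3 + 227*b^2 - 358*b + 144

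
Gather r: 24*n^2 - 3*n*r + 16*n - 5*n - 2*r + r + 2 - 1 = 24*n^2 + 11*n + r*(-3*n - 1) + 1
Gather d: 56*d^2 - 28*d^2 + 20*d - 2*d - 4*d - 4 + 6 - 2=28*d^2 + 14*d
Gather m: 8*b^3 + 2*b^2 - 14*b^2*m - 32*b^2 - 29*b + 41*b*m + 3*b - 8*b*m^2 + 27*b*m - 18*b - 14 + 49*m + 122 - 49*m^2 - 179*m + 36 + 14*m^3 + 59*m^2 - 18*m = 8*b^3 - 30*b^2 - 44*b + 14*m^3 + m^2*(10 - 8*b) + m*(-14*b^2 + 68*b - 148) + 144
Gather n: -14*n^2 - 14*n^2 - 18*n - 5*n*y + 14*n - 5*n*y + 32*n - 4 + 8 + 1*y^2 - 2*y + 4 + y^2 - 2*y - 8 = -28*n^2 + n*(28 - 10*y) + 2*y^2 - 4*y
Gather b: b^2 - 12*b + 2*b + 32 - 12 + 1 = b^2 - 10*b + 21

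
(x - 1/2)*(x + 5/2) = x^2 + 2*x - 5/4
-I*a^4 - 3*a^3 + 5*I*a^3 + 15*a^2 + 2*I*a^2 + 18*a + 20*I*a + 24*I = (a - 6)*(a + 1)*(a - 4*I)*(-I*a + 1)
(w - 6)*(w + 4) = w^2 - 2*w - 24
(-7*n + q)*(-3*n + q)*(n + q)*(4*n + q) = 84*n^4 + 65*n^3*q - 25*n^2*q^2 - 5*n*q^3 + q^4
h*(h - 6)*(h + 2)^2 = h^4 - 2*h^3 - 20*h^2 - 24*h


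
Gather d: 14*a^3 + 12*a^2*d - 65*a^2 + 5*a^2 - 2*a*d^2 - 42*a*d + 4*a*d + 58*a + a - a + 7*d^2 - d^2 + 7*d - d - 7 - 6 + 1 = 14*a^3 - 60*a^2 + 58*a + d^2*(6 - 2*a) + d*(12*a^2 - 38*a + 6) - 12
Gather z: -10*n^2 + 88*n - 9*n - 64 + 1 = -10*n^2 + 79*n - 63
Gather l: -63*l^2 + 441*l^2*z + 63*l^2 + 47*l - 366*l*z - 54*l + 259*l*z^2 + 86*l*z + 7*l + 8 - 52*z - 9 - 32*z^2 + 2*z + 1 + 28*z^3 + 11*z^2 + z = 441*l^2*z + l*(259*z^2 - 280*z) + 28*z^3 - 21*z^2 - 49*z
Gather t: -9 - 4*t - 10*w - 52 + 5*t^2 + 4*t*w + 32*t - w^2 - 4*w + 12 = 5*t^2 + t*(4*w + 28) - w^2 - 14*w - 49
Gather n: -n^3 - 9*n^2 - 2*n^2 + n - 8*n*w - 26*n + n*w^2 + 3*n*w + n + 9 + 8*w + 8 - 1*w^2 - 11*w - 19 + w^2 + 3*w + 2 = -n^3 - 11*n^2 + n*(w^2 - 5*w - 24)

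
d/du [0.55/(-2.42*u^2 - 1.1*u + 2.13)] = (2.662*u + 0.605)/(2.42*u^2 + 1.1*u - 2.13)^2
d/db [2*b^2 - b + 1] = 4*b - 1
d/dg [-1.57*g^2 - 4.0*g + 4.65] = -3.14*g - 4.0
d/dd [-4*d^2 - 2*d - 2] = -8*d - 2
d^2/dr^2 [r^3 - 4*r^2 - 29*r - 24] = 6*r - 8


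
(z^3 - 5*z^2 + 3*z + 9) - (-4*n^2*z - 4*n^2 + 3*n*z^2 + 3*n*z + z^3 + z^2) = 4*n^2*z + 4*n^2 - 3*n*z^2 - 3*n*z - 6*z^2 + 3*z + 9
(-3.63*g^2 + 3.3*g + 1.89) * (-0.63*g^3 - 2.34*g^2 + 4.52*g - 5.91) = 2.2869*g^5 + 6.4152*g^4 - 25.3203*g^3 + 31.9467*g^2 - 10.9602*g - 11.1699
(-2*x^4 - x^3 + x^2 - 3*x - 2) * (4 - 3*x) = 6*x^5 - 5*x^4 - 7*x^3 + 13*x^2 - 6*x - 8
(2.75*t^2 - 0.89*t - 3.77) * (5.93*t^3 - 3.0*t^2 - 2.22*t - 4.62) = 16.3075*t^5 - 13.5277*t^4 - 25.7911*t^3 + 0.580800000000001*t^2 + 12.4812*t + 17.4174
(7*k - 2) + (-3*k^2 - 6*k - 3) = -3*k^2 + k - 5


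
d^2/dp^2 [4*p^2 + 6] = 8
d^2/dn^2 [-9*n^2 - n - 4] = -18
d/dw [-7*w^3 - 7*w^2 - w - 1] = -21*w^2 - 14*w - 1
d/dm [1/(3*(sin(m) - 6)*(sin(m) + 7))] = -(sin(2*m) + cos(m))/(3*(sin(m) - 6)^2*(sin(m) + 7)^2)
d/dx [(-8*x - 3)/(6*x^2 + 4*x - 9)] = 12*(4*x^2 + 3*x + 7)/(36*x^4 + 48*x^3 - 92*x^2 - 72*x + 81)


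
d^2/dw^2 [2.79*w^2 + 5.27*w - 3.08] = 5.58000000000000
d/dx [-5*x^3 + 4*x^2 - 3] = x*(8 - 15*x)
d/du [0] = 0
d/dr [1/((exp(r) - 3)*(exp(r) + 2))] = (1 - 2*exp(r))*exp(r)/(exp(4*r) - 2*exp(3*r) - 11*exp(2*r) + 12*exp(r) + 36)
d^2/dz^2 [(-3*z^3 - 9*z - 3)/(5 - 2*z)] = 6*(4*z^3 - 30*z^2 + 75*z + 34)/(8*z^3 - 60*z^2 + 150*z - 125)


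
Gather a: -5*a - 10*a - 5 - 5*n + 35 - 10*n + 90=-15*a - 15*n + 120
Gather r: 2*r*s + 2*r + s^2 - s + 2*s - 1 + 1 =r*(2*s + 2) + s^2 + s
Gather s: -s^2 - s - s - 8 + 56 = -s^2 - 2*s + 48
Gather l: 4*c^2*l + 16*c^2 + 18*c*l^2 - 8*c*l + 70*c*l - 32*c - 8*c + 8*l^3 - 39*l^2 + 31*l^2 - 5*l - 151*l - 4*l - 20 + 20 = 16*c^2 - 40*c + 8*l^3 + l^2*(18*c - 8) + l*(4*c^2 + 62*c - 160)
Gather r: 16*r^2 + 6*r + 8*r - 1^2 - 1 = 16*r^2 + 14*r - 2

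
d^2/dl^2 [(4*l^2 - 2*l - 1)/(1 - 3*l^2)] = 2*(18*l^3 - 9*l^2 + 18*l - 1)/(27*l^6 - 27*l^4 + 9*l^2 - 1)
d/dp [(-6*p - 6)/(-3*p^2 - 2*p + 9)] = 6*(3*p^2 + 2*p - 2*(p + 1)*(3*p + 1) - 9)/(3*p^2 + 2*p - 9)^2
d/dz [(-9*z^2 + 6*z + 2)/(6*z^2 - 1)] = 6*(-6*z^2 - z - 1)/(36*z^4 - 12*z^2 + 1)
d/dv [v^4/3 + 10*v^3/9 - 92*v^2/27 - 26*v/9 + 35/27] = 4*v^3/3 + 10*v^2/3 - 184*v/27 - 26/9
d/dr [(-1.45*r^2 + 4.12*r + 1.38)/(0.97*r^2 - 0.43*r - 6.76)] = (-3.3729*r^2 + 16.9268*r - 27.2578)/(0.9409*r^4 - 0.8342*r^3 - 12.9295*r^2 + 5.8136*r + 45.6976)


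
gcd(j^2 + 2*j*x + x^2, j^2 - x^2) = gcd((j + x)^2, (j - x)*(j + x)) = j + x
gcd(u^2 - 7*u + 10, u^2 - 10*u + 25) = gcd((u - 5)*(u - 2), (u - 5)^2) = u - 5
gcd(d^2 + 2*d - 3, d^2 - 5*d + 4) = d - 1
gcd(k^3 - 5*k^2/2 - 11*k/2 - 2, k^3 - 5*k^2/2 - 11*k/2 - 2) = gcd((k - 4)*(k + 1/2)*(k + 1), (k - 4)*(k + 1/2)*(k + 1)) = k^3 - 5*k^2/2 - 11*k/2 - 2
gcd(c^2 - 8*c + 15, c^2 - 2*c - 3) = c - 3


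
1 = 1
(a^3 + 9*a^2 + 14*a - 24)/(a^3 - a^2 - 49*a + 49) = (a^2 + 10*a + 24)/(a^2 - 49)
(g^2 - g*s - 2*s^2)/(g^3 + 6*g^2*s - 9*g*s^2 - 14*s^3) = 1/(g + 7*s)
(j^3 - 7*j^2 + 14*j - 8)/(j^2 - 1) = (j^2 - 6*j + 8)/(j + 1)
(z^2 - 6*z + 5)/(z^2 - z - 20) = (z - 1)/(z + 4)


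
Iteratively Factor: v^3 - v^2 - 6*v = (v - 3)*(v^2 + 2*v) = (v - 3)*(v + 2)*(v)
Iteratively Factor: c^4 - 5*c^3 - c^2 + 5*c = (c)*(c^3 - 5*c^2 - c + 5) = c*(c + 1)*(c^2 - 6*c + 5) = c*(c - 1)*(c + 1)*(c - 5)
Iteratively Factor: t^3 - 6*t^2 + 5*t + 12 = (t - 4)*(t^2 - 2*t - 3) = (t - 4)*(t - 3)*(t + 1)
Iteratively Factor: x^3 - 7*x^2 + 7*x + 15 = (x + 1)*(x^2 - 8*x + 15) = (x - 3)*(x + 1)*(x - 5)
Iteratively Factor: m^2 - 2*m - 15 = (m + 3)*(m - 5)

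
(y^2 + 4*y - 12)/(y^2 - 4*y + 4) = (y + 6)/(y - 2)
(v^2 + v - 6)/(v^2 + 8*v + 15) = (v - 2)/(v + 5)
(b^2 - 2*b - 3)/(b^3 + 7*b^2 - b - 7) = (b - 3)/(b^2 + 6*b - 7)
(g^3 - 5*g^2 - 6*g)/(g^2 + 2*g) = (g^2 - 5*g - 6)/(g + 2)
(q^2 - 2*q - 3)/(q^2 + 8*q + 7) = (q - 3)/(q + 7)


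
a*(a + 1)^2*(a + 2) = a^4 + 4*a^3 + 5*a^2 + 2*a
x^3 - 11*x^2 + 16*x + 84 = (x - 7)*(x - 6)*(x + 2)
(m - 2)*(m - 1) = m^2 - 3*m + 2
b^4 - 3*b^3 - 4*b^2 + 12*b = b*(b - 3)*(b - 2)*(b + 2)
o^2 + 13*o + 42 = (o + 6)*(o + 7)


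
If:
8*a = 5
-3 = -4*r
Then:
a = 5/8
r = 3/4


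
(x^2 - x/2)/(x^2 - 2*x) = (x - 1/2)/(x - 2)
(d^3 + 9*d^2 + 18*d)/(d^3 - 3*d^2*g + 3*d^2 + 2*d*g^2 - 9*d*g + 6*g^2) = d*(d + 6)/(d^2 - 3*d*g + 2*g^2)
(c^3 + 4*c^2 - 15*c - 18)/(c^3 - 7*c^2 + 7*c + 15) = (c + 6)/(c - 5)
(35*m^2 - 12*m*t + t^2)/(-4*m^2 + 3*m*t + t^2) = (35*m^2 - 12*m*t + t^2)/(-4*m^2 + 3*m*t + t^2)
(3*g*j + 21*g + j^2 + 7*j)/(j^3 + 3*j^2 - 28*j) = (3*g + j)/(j*(j - 4))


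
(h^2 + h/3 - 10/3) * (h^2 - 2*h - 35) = h^4 - 5*h^3/3 - 39*h^2 - 5*h + 350/3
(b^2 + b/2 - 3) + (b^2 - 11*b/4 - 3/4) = 2*b^2 - 9*b/4 - 15/4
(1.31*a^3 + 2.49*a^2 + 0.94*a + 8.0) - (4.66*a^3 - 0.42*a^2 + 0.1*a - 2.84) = -3.35*a^3 + 2.91*a^2 + 0.84*a + 10.84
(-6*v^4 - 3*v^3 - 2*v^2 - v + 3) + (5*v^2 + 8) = -6*v^4 - 3*v^3 + 3*v^2 - v + 11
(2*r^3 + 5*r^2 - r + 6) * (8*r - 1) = 16*r^4 + 38*r^3 - 13*r^2 + 49*r - 6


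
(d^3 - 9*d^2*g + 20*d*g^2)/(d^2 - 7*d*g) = (d^2 - 9*d*g + 20*g^2)/(d - 7*g)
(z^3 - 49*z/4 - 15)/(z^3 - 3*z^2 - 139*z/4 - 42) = (2*z^2 - 3*z - 20)/(2*z^2 - 9*z - 56)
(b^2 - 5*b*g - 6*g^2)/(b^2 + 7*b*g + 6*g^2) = (b - 6*g)/(b + 6*g)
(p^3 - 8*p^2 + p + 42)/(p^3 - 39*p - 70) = (p - 3)/(p + 5)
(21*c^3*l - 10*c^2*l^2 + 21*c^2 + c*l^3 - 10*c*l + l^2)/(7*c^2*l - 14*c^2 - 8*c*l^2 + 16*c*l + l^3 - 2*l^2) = (3*c^2*l - c*l^2 + 3*c - l)/(c*l - 2*c - l^2 + 2*l)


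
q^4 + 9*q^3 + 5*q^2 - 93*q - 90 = (q - 3)*(q + 1)*(q + 5)*(q + 6)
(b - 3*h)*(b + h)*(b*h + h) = b^3*h - 2*b^2*h^2 + b^2*h - 3*b*h^3 - 2*b*h^2 - 3*h^3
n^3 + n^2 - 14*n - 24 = (n - 4)*(n + 2)*(n + 3)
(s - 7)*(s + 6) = s^2 - s - 42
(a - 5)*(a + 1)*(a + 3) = a^3 - a^2 - 17*a - 15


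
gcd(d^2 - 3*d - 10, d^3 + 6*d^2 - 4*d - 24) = d + 2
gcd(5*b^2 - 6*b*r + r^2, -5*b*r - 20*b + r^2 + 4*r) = -5*b + r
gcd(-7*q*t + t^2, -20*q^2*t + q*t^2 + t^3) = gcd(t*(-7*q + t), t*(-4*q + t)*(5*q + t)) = t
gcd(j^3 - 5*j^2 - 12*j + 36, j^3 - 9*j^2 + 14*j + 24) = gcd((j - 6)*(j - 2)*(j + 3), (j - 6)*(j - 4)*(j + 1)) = j - 6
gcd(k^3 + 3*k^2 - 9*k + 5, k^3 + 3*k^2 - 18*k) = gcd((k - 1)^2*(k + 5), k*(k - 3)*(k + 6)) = 1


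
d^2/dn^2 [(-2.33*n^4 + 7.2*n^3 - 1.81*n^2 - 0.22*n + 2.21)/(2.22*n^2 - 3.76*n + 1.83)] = (-22.966344*n^6 + 116.693856*n^5 - 254.438796*n^4 + 369.210864*n^3 - 281.415384*n^2 + 39.35124*n + 29.38093)/(10.941048*n^6 - 55.592352*n^5 + 121.213332*n^4 - 144.809632*n^3 + 99.919098*n^2 - 37.775592*n + 6.128487)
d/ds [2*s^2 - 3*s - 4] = 4*s - 3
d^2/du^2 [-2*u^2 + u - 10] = -4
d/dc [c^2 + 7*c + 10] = 2*c + 7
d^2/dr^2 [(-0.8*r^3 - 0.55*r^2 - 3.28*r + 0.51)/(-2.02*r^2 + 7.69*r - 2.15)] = (-3.5527136788005e-15*r^5 - 1.4210854715202e-14*r^4 + 131.523564*r^3 - 106.178724*r^2 - 15.7488119999999*r + 57.655548)/(8.242408*r^6 - 94.134828*r^5 + 384.683346*r^4 - 655.142629*r^3 + 409.440195*r^2 - 106.641075*r + 9.938375)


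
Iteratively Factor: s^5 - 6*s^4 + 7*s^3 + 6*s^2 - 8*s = (s)*(s^4 - 6*s^3 + 7*s^2 + 6*s - 8) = s*(s - 2)*(s^3 - 4*s^2 - s + 4) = s*(s - 2)*(s + 1)*(s^2 - 5*s + 4) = s*(s - 4)*(s - 2)*(s + 1)*(s - 1)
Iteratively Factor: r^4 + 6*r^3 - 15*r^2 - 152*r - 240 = (r + 4)*(r^3 + 2*r^2 - 23*r - 60) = (r - 5)*(r + 4)*(r^2 + 7*r + 12) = (r - 5)*(r + 3)*(r + 4)*(r + 4)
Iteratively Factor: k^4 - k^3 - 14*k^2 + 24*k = (k - 2)*(k^3 + k^2 - 12*k) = k*(k - 2)*(k^2 + k - 12) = k*(k - 3)*(k - 2)*(k + 4)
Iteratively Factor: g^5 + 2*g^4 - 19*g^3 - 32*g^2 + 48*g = (g - 4)*(g^4 + 6*g^3 + 5*g^2 - 12*g) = (g - 4)*(g + 4)*(g^3 + 2*g^2 - 3*g) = (g - 4)*(g - 1)*(g + 4)*(g^2 + 3*g) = (g - 4)*(g - 1)*(g + 3)*(g + 4)*(g)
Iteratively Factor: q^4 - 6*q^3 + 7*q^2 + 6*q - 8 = (q + 1)*(q^3 - 7*q^2 + 14*q - 8) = (q - 1)*(q + 1)*(q^2 - 6*q + 8) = (q - 4)*(q - 1)*(q + 1)*(q - 2)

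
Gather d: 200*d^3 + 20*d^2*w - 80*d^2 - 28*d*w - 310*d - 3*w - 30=200*d^3 + d^2*(20*w - 80) + d*(-28*w - 310) - 3*w - 30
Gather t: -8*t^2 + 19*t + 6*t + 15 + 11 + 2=-8*t^2 + 25*t + 28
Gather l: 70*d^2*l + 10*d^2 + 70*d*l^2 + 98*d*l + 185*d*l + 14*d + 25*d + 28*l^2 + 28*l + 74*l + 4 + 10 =10*d^2 + 39*d + l^2*(70*d + 28) + l*(70*d^2 + 283*d + 102) + 14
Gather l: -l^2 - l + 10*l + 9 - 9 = -l^2 + 9*l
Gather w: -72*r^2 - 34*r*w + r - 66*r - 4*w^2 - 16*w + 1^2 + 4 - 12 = -72*r^2 - 65*r - 4*w^2 + w*(-34*r - 16) - 7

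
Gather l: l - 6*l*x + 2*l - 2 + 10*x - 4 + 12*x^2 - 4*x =l*(3 - 6*x) + 12*x^2 + 6*x - 6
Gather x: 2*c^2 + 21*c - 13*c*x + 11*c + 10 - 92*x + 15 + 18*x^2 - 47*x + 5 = 2*c^2 + 32*c + 18*x^2 + x*(-13*c - 139) + 30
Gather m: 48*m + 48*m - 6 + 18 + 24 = 96*m + 36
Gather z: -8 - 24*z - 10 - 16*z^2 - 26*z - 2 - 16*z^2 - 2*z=-32*z^2 - 52*z - 20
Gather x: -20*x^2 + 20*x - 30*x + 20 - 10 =-20*x^2 - 10*x + 10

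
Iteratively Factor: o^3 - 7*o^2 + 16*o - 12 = (o - 2)*(o^2 - 5*o + 6) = (o - 2)^2*(o - 3)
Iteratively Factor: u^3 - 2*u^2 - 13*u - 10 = (u - 5)*(u^2 + 3*u + 2) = (u - 5)*(u + 2)*(u + 1)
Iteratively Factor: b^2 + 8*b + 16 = (b + 4)*(b + 4)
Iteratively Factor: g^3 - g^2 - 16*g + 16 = (g - 1)*(g^2 - 16) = (g - 1)*(g + 4)*(g - 4)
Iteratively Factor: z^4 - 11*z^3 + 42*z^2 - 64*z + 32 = (z - 4)*(z^3 - 7*z^2 + 14*z - 8) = (z - 4)^2*(z^2 - 3*z + 2) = (z - 4)^2*(z - 2)*(z - 1)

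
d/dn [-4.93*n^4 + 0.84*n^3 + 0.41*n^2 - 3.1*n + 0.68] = -19.72*n^3 + 2.52*n^2 + 0.82*n - 3.1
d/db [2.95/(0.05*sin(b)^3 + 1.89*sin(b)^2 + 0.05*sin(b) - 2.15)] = (-11.151*sin(b) + 0.22125*cos(2*b) - 0.36875)*cos(b)/(0.05*sin(b)^3 + 1.89*sin(b)^2 + 0.05*sin(b) - 2.15)^2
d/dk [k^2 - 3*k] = 2*k - 3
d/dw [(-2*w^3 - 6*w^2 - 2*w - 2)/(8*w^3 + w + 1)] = 4*w*(12*w^3 + 7*w^2 + 9*w - 3)/(64*w^6 + 16*w^4 + 16*w^3 + w^2 + 2*w + 1)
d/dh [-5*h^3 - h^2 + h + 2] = -15*h^2 - 2*h + 1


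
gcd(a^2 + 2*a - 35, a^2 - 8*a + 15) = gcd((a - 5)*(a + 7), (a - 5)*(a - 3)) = a - 5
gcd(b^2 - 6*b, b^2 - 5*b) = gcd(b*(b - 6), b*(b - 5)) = b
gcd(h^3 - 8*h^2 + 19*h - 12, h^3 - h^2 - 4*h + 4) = h - 1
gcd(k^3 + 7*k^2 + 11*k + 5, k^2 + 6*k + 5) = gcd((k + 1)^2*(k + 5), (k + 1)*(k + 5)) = k^2 + 6*k + 5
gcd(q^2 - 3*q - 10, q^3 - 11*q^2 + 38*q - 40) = q - 5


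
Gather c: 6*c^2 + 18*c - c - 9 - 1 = 6*c^2 + 17*c - 10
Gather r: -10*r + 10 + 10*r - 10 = 0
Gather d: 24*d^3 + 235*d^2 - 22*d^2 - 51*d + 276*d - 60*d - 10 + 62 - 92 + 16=24*d^3 + 213*d^2 + 165*d - 24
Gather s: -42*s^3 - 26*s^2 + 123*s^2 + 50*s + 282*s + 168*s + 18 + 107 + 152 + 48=-42*s^3 + 97*s^2 + 500*s + 325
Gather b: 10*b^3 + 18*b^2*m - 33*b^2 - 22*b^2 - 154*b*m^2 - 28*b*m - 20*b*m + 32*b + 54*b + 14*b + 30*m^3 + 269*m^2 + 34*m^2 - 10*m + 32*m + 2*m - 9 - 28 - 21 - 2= 10*b^3 + b^2*(18*m - 55) + b*(-154*m^2 - 48*m + 100) + 30*m^3 + 303*m^2 + 24*m - 60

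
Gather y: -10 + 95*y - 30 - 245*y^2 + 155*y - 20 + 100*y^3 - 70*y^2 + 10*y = 100*y^3 - 315*y^2 + 260*y - 60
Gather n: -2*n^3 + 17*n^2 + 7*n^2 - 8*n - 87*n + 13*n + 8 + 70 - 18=-2*n^3 + 24*n^2 - 82*n + 60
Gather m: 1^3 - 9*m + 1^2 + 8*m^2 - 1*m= 8*m^2 - 10*m + 2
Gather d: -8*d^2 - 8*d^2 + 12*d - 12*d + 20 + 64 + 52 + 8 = 144 - 16*d^2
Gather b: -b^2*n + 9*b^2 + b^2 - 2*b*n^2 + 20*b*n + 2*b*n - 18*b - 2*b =b^2*(10 - n) + b*(-2*n^2 + 22*n - 20)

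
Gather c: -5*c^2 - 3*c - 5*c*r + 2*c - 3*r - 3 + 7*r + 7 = -5*c^2 + c*(-5*r - 1) + 4*r + 4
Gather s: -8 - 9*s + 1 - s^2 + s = -s^2 - 8*s - 7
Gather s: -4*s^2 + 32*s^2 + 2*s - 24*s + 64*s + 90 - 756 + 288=28*s^2 + 42*s - 378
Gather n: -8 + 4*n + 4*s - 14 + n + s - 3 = 5*n + 5*s - 25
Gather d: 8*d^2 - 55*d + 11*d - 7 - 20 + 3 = 8*d^2 - 44*d - 24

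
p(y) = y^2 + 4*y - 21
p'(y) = 2*y + 4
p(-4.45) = -19.00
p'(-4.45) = -4.90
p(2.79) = -2.06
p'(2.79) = 9.58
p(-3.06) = -23.88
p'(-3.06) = -2.12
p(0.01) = -20.96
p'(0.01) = 4.02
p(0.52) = -18.65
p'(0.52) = 5.04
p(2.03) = -8.76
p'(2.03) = 8.06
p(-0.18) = -21.69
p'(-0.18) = 3.64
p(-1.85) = -24.98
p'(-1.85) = 0.30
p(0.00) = -21.00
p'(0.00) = 4.00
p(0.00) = -21.00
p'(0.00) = 4.00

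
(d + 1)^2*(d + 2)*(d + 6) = d^4 + 10*d^3 + 29*d^2 + 32*d + 12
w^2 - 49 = (w - 7)*(w + 7)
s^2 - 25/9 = (s - 5/3)*(s + 5/3)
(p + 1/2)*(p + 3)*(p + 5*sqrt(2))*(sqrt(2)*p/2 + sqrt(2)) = sqrt(2)*p^4/2 + 11*sqrt(2)*p^3/4 + 5*p^3 + 17*sqrt(2)*p^2/4 + 55*p^2/2 + 3*sqrt(2)*p/2 + 85*p/2 + 15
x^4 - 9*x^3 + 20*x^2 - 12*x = x*(x - 6)*(x - 2)*(x - 1)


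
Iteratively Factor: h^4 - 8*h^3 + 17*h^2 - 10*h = (h)*(h^3 - 8*h^2 + 17*h - 10) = h*(h - 5)*(h^2 - 3*h + 2) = h*(h - 5)*(h - 1)*(h - 2)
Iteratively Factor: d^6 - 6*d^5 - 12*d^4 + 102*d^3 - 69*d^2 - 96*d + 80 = (d + 4)*(d^5 - 10*d^4 + 28*d^3 - 10*d^2 - 29*d + 20) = (d - 4)*(d + 4)*(d^4 - 6*d^3 + 4*d^2 + 6*d - 5) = (d - 4)*(d - 1)*(d + 4)*(d^3 - 5*d^2 - d + 5) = (d - 4)*(d - 1)*(d + 1)*(d + 4)*(d^2 - 6*d + 5) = (d - 5)*(d - 4)*(d - 1)*(d + 1)*(d + 4)*(d - 1)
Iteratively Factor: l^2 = (l)*(l)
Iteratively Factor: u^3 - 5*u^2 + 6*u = (u - 3)*(u^2 - 2*u) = (u - 3)*(u - 2)*(u)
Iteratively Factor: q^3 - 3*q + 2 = (q - 1)*(q^2 + q - 2) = (q - 1)*(q + 2)*(q - 1)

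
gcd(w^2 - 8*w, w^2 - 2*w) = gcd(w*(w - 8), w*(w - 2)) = w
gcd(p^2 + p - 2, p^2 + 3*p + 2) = p + 2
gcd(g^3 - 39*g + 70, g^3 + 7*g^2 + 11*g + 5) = 1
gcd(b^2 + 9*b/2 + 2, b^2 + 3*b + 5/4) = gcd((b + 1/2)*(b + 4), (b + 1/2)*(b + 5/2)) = b + 1/2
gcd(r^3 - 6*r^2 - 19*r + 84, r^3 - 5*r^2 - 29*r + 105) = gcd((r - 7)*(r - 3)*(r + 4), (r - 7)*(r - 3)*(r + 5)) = r^2 - 10*r + 21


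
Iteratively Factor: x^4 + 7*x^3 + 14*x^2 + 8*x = (x + 1)*(x^3 + 6*x^2 + 8*x) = (x + 1)*(x + 2)*(x^2 + 4*x) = (x + 1)*(x + 2)*(x + 4)*(x)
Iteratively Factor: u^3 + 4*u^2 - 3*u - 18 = (u + 3)*(u^2 + u - 6) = (u + 3)^2*(u - 2)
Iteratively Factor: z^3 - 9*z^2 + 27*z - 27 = (z - 3)*(z^2 - 6*z + 9) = (z - 3)^2*(z - 3)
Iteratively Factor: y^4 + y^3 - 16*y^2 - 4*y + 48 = (y - 3)*(y^3 + 4*y^2 - 4*y - 16) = (y - 3)*(y + 4)*(y^2 - 4) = (y - 3)*(y + 2)*(y + 4)*(y - 2)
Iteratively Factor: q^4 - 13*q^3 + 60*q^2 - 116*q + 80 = (q - 2)*(q^3 - 11*q^2 + 38*q - 40) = (q - 2)^2*(q^2 - 9*q + 20) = (q - 5)*(q - 2)^2*(q - 4)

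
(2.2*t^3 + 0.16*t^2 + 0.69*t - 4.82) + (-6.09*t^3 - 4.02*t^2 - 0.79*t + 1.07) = -3.89*t^3 - 3.86*t^2 - 0.1*t - 3.75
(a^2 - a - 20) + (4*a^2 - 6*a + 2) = 5*a^2 - 7*a - 18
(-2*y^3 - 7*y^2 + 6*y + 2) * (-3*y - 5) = 6*y^4 + 31*y^3 + 17*y^2 - 36*y - 10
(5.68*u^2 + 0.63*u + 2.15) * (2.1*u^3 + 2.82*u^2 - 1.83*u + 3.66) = 11.928*u^5 + 17.3406*u^4 - 4.1028*u^3 + 25.6989*u^2 - 1.6287*u + 7.869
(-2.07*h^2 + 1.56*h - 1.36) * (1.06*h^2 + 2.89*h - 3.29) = -2.1942*h^4 - 4.3287*h^3 + 9.8771*h^2 - 9.0628*h + 4.4744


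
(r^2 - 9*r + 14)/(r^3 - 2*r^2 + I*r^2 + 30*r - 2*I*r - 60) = (r - 7)/(r^2 + I*r + 30)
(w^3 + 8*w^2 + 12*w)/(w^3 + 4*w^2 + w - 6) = w*(w + 6)/(w^2 + 2*w - 3)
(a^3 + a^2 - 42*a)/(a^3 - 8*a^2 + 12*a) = (a + 7)/(a - 2)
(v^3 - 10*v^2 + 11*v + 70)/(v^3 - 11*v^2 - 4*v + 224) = (v^2 - 3*v - 10)/(v^2 - 4*v - 32)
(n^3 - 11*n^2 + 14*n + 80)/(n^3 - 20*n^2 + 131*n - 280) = (n + 2)/(n - 7)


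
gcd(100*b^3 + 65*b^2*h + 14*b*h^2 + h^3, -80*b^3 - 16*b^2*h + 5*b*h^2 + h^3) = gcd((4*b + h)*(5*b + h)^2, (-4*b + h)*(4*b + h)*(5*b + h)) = 20*b^2 + 9*b*h + h^2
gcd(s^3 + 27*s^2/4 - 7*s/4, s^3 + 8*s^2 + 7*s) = s^2 + 7*s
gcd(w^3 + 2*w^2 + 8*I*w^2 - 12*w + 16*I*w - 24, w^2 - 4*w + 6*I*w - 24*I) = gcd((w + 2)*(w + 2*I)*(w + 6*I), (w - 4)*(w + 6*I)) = w + 6*I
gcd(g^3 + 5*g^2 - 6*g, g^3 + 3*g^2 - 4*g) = g^2 - g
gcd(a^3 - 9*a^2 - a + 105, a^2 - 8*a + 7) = a - 7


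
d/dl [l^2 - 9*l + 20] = 2*l - 9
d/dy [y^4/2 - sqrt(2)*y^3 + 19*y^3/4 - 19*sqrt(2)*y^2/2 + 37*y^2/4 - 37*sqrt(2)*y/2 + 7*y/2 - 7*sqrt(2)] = 2*y^3 - 3*sqrt(2)*y^2 + 57*y^2/4 - 19*sqrt(2)*y + 37*y/2 - 37*sqrt(2)/2 + 7/2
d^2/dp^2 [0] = 0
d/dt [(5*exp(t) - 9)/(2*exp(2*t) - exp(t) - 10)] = (-(4*exp(t) - 1)*(5*exp(t) - 9) + 10*exp(2*t) - 5*exp(t) - 50)*exp(t)/(-2*exp(2*t) + exp(t) + 10)^2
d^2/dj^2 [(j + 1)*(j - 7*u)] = 2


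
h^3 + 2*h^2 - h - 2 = (h - 1)*(h + 1)*(h + 2)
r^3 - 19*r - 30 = (r - 5)*(r + 2)*(r + 3)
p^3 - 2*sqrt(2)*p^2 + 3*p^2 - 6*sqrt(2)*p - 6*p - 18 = (p + 3)*(p - 3*sqrt(2))*(p + sqrt(2))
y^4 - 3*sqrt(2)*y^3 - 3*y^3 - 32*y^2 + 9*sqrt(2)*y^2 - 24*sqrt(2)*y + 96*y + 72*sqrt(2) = (y - 3)*(y - 6*sqrt(2))*(y + sqrt(2))*(y + 2*sqrt(2))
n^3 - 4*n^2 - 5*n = n*(n - 5)*(n + 1)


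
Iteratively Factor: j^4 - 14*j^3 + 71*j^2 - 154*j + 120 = (j - 4)*(j^3 - 10*j^2 + 31*j - 30) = (j - 5)*(j - 4)*(j^2 - 5*j + 6) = (j - 5)*(j - 4)*(j - 2)*(j - 3)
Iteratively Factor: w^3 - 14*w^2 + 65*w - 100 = (w - 5)*(w^2 - 9*w + 20) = (w - 5)^2*(w - 4)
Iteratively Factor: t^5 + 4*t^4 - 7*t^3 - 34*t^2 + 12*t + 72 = (t + 3)*(t^4 + t^3 - 10*t^2 - 4*t + 24) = (t - 2)*(t + 3)*(t^3 + 3*t^2 - 4*t - 12) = (t - 2)*(t + 2)*(t + 3)*(t^2 + t - 6) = (t - 2)*(t + 2)*(t + 3)^2*(t - 2)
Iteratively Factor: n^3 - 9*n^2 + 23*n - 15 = (n - 5)*(n^2 - 4*n + 3) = (n - 5)*(n - 3)*(n - 1)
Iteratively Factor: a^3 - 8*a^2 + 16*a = (a)*(a^2 - 8*a + 16) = a*(a - 4)*(a - 4)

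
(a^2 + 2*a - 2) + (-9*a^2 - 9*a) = -8*a^2 - 7*a - 2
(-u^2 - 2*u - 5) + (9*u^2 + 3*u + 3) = 8*u^2 + u - 2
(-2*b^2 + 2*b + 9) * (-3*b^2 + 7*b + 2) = 6*b^4 - 20*b^3 - 17*b^2 + 67*b + 18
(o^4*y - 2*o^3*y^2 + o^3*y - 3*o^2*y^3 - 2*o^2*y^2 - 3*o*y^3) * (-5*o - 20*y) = -5*o^5*y - 10*o^4*y^2 - 5*o^4*y + 55*o^3*y^3 - 10*o^3*y^2 + 60*o^2*y^4 + 55*o^2*y^3 + 60*o*y^4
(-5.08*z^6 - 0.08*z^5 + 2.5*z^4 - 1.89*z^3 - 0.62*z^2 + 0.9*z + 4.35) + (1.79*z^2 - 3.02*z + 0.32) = -5.08*z^6 - 0.08*z^5 + 2.5*z^4 - 1.89*z^3 + 1.17*z^2 - 2.12*z + 4.67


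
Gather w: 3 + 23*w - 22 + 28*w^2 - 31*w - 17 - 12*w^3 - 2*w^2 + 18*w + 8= -12*w^3 + 26*w^2 + 10*w - 28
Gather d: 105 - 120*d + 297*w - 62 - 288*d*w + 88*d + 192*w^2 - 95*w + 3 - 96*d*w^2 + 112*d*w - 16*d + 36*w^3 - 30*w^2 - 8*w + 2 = d*(-96*w^2 - 176*w - 48) + 36*w^3 + 162*w^2 + 194*w + 48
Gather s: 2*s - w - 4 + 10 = 2*s - w + 6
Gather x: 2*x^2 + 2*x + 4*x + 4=2*x^2 + 6*x + 4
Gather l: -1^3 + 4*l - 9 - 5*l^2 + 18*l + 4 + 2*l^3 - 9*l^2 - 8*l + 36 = 2*l^3 - 14*l^2 + 14*l + 30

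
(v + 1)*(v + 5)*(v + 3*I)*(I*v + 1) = I*v^4 - 2*v^3 + 6*I*v^3 - 12*v^2 + 8*I*v^2 - 10*v + 18*I*v + 15*I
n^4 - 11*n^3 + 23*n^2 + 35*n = n*(n - 7)*(n - 5)*(n + 1)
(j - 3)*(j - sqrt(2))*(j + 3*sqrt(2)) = j^3 - 3*j^2 + 2*sqrt(2)*j^2 - 6*sqrt(2)*j - 6*j + 18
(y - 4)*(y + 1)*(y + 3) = y^3 - 13*y - 12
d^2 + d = d*(d + 1)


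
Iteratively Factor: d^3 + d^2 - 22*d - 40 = (d - 5)*(d^2 + 6*d + 8) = (d - 5)*(d + 4)*(d + 2)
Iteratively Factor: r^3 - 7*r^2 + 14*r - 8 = (r - 1)*(r^2 - 6*r + 8) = (r - 4)*(r - 1)*(r - 2)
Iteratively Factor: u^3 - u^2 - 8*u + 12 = (u - 2)*(u^2 + u - 6) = (u - 2)*(u + 3)*(u - 2)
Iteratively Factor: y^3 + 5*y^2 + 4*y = (y + 1)*(y^2 + 4*y) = (y + 1)*(y + 4)*(y)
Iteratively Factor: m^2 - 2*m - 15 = (m - 5)*(m + 3)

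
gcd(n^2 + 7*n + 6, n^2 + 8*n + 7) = n + 1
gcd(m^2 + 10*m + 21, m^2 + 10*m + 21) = m^2 + 10*m + 21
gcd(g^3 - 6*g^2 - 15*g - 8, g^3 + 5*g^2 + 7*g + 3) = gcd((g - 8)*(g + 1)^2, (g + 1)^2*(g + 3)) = g^2 + 2*g + 1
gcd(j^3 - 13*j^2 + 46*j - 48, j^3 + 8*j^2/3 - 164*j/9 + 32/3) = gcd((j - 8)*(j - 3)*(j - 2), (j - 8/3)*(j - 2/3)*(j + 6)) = 1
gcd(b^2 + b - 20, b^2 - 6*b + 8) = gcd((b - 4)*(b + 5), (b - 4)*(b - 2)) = b - 4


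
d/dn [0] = 0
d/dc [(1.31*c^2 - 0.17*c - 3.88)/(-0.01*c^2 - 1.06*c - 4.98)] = (-1.3903*c^2 - 13.1252*c - 3.2662)/(0.0001*c^4 + 0.0212*c^3 + 1.2232*c^2 + 10.5576*c + 24.8004)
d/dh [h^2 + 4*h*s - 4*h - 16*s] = 2*h + 4*s - 4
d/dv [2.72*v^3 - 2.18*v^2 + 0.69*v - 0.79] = 8.16*v^2 - 4.36*v + 0.69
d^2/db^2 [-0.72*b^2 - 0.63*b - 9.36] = -1.44000000000000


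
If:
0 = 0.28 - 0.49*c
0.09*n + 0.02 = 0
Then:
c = 0.57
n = -0.22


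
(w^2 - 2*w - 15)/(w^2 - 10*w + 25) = (w + 3)/(w - 5)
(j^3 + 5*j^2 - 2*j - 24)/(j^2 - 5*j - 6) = (-j^3 - 5*j^2 + 2*j + 24)/(-j^2 + 5*j + 6)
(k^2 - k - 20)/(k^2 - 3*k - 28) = (k - 5)/(k - 7)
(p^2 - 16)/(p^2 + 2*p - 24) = (p + 4)/(p + 6)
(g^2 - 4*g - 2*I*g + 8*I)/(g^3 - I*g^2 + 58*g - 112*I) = (g - 4)/(g^2 + I*g + 56)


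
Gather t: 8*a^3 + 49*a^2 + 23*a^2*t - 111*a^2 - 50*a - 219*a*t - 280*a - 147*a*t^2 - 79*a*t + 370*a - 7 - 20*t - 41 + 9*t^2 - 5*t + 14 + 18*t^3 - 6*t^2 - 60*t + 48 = 8*a^3 - 62*a^2 + 40*a + 18*t^3 + t^2*(3 - 147*a) + t*(23*a^2 - 298*a - 85) + 14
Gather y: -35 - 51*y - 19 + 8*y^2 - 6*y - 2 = 8*y^2 - 57*y - 56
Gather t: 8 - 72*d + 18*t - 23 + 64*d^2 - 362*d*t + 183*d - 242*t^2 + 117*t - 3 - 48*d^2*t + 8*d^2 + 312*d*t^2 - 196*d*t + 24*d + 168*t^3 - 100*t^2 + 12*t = 72*d^2 + 135*d + 168*t^3 + t^2*(312*d - 342) + t*(-48*d^2 - 558*d + 147) - 18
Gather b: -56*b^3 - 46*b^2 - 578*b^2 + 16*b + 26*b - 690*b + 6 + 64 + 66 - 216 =-56*b^3 - 624*b^2 - 648*b - 80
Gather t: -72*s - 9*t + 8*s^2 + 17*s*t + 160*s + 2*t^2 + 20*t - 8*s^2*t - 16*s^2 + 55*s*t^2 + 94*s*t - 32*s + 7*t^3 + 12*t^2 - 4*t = -8*s^2 + 56*s + 7*t^3 + t^2*(55*s + 14) + t*(-8*s^2 + 111*s + 7)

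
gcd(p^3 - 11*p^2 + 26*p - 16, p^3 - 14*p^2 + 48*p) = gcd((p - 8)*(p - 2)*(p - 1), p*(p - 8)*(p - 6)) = p - 8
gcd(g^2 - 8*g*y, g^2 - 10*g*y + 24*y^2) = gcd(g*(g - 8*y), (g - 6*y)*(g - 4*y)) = 1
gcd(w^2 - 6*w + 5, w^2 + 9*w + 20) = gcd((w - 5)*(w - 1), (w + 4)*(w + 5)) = 1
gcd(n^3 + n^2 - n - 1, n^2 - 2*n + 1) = n - 1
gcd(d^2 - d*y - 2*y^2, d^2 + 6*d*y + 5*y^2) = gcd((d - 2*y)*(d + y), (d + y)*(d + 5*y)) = d + y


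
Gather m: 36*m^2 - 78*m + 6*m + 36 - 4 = 36*m^2 - 72*m + 32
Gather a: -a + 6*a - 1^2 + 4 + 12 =5*a + 15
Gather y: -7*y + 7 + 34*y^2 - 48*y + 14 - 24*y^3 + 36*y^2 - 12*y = -24*y^3 + 70*y^2 - 67*y + 21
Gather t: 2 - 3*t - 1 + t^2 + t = t^2 - 2*t + 1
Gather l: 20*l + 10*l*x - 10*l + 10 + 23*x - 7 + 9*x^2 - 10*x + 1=l*(10*x + 10) + 9*x^2 + 13*x + 4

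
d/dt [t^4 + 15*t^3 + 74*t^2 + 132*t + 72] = 4*t^3 + 45*t^2 + 148*t + 132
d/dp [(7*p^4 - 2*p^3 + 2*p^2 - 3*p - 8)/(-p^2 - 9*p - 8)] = (-14*p^5 - 187*p^4 - 188*p^3 + 27*p^2 - 48*p - 48)/(p^4 + 18*p^3 + 97*p^2 + 144*p + 64)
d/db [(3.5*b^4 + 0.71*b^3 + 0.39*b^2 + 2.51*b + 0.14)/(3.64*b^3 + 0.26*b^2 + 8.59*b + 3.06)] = (12.74*b^6 + 1.82*b^5 + 88.96*b^4 + 36.765*b^3 + 7.6865*b^2 + 2.314*b + 6.478)/(13.2496*b^6 + 1.8928*b^5 + 62.6028*b^4 + 26.7436*b^3 + 75.3793*b^2 + 52.5708*b + 9.3636)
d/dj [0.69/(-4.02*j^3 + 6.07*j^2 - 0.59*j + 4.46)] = (8.3214*j^2 - 8.3766*j + 0.4071)/(4.02*j^3 - 6.07*j^2 + 0.59*j - 4.46)^2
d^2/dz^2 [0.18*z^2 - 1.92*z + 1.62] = 0.360000000000000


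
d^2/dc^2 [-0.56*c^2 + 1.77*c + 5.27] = -1.12000000000000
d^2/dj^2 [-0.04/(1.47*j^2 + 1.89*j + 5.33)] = (0.172872*j^2 + 0.222264*j - 0.04*(2.94*j + 1.89)*(5.88*j + 3.78) + 0.626808)/(1.47*j^2 + 1.89*j + 5.33)^3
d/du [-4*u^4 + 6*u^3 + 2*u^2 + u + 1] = -16*u^3 + 18*u^2 + 4*u + 1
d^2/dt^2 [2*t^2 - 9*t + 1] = 4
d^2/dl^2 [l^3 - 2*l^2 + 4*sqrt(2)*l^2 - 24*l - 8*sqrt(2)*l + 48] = 6*l - 4 + 8*sqrt(2)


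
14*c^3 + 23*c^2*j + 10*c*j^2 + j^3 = (c + j)*(2*c + j)*(7*c + j)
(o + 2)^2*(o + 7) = o^3 + 11*o^2 + 32*o + 28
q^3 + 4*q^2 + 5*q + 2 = (q + 1)^2*(q + 2)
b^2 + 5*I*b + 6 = (b - I)*(b + 6*I)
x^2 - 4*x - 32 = (x - 8)*(x + 4)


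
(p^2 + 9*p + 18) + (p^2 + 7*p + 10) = 2*p^2 + 16*p + 28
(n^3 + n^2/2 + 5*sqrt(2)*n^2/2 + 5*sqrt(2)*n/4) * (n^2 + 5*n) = n^5 + 5*sqrt(2)*n^4/2 + 11*n^4/2 + 5*n^3/2 + 55*sqrt(2)*n^3/4 + 25*sqrt(2)*n^2/4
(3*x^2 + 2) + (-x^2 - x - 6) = 2*x^2 - x - 4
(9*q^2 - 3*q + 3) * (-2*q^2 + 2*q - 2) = -18*q^4 + 24*q^3 - 30*q^2 + 12*q - 6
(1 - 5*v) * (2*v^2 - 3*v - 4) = -10*v^3 + 17*v^2 + 17*v - 4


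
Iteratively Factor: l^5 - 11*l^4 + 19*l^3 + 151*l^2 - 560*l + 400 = (l - 4)*(l^4 - 7*l^3 - 9*l^2 + 115*l - 100) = (l - 4)*(l + 4)*(l^3 - 11*l^2 + 35*l - 25) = (l - 5)*(l - 4)*(l + 4)*(l^2 - 6*l + 5) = (l - 5)*(l - 4)*(l - 1)*(l + 4)*(l - 5)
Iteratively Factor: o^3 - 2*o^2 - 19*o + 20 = (o - 5)*(o^2 + 3*o - 4) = (o - 5)*(o + 4)*(o - 1)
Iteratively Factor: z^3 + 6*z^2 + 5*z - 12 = (z + 3)*(z^2 + 3*z - 4) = (z + 3)*(z + 4)*(z - 1)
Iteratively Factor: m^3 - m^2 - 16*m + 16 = (m - 1)*(m^2 - 16) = (m - 1)*(m + 4)*(m - 4)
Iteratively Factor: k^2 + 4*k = (k + 4)*(k)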